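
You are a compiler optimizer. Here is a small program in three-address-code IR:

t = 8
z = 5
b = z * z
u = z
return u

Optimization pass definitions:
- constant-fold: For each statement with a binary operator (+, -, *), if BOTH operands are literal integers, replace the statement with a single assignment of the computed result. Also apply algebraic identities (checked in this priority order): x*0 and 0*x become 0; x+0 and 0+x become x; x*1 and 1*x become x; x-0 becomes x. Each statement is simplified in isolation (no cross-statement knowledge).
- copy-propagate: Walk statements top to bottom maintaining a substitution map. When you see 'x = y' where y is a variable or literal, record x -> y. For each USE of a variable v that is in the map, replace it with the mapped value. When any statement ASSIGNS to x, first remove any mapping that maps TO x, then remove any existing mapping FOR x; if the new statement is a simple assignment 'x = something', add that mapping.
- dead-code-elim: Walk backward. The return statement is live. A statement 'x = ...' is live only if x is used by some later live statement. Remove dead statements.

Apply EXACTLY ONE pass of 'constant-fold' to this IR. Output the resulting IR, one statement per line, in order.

Answer: t = 8
z = 5
b = z * z
u = z
return u

Derivation:
Applying constant-fold statement-by-statement:
  [1] t = 8  (unchanged)
  [2] z = 5  (unchanged)
  [3] b = z * z  (unchanged)
  [4] u = z  (unchanged)
  [5] return u  (unchanged)
Result (5 stmts):
  t = 8
  z = 5
  b = z * z
  u = z
  return u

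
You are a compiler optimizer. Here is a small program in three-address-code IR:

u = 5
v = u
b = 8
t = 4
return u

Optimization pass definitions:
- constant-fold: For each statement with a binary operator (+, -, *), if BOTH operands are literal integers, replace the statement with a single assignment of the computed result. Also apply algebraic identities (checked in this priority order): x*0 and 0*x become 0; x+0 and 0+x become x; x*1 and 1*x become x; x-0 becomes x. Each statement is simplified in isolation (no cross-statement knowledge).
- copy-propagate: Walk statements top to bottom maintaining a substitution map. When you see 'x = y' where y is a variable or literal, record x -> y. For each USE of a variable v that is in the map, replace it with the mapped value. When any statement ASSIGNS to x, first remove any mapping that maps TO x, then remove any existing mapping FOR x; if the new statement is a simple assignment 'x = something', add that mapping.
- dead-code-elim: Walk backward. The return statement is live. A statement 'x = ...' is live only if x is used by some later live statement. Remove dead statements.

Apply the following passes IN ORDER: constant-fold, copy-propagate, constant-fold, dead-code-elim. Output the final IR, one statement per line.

Answer: return 5

Derivation:
Initial IR:
  u = 5
  v = u
  b = 8
  t = 4
  return u
After constant-fold (5 stmts):
  u = 5
  v = u
  b = 8
  t = 4
  return u
After copy-propagate (5 stmts):
  u = 5
  v = 5
  b = 8
  t = 4
  return 5
After constant-fold (5 stmts):
  u = 5
  v = 5
  b = 8
  t = 4
  return 5
After dead-code-elim (1 stmts):
  return 5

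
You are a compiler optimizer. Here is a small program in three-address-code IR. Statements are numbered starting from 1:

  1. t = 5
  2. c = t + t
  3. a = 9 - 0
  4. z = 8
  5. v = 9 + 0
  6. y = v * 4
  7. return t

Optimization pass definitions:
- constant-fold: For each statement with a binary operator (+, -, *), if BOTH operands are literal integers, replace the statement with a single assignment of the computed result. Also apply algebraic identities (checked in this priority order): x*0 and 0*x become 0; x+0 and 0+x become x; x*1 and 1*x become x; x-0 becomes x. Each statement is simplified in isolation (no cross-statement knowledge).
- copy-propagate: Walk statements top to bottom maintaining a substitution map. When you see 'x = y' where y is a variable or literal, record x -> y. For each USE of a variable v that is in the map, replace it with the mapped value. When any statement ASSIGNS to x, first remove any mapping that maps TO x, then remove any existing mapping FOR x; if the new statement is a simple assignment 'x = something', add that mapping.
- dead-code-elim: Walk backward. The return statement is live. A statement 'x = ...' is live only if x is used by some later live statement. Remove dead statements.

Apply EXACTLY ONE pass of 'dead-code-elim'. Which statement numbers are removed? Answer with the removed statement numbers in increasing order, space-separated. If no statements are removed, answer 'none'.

Answer: 2 3 4 5 6

Derivation:
Backward liveness scan:
Stmt 1 't = 5': KEEP (t is live); live-in = []
Stmt 2 'c = t + t': DEAD (c not in live set ['t'])
Stmt 3 'a = 9 - 0': DEAD (a not in live set ['t'])
Stmt 4 'z = 8': DEAD (z not in live set ['t'])
Stmt 5 'v = 9 + 0': DEAD (v not in live set ['t'])
Stmt 6 'y = v * 4': DEAD (y not in live set ['t'])
Stmt 7 'return t': KEEP (return); live-in = ['t']
Removed statement numbers: [2, 3, 4, 5, 6]
Surviving IR:
  t = 5
  return t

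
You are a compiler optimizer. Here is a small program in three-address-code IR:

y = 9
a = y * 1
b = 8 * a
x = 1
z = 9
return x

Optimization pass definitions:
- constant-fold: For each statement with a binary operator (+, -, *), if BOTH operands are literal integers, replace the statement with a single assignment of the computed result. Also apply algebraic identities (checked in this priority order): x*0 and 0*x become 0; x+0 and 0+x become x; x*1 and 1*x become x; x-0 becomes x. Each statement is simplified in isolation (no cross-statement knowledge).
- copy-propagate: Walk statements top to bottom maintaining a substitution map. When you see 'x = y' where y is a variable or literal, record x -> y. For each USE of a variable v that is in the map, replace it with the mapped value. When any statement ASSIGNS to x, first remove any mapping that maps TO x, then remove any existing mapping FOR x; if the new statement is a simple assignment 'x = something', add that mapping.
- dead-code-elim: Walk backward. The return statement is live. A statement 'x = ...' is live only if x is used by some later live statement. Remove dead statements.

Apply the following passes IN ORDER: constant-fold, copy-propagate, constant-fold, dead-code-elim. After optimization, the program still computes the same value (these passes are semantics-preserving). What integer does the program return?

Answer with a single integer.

Answer: 1

Derivation:
Initial IR:
  y = 9
  a = y * 1
  b = 8 * a
  x = 1
  z = 9
  return x
After constant-fold (6 stmts):
  y = 9
  a = y
  b = 8 * a
  x = 1
  z = 9
  return x
After copy-propagate (6 stmts):
  y = 9
  a = 9
  b = 8 * 9
  x = 1
  z = 9
  return 1
After constant-fold (6 stmts):
  y = 9
  a = 9
  b = 72
  x = 1
  z = 9
  return 1
After dead-code-elim (1 stmts):
  return 1
Evaluate:
  y = 9  =>  y = 9
  a = y * 1  =>  a = 9
  b = 8 * a  =>  b = 72
  x = 1  =>  x = 1
  z = 9  =>  z = 9
  return x = 1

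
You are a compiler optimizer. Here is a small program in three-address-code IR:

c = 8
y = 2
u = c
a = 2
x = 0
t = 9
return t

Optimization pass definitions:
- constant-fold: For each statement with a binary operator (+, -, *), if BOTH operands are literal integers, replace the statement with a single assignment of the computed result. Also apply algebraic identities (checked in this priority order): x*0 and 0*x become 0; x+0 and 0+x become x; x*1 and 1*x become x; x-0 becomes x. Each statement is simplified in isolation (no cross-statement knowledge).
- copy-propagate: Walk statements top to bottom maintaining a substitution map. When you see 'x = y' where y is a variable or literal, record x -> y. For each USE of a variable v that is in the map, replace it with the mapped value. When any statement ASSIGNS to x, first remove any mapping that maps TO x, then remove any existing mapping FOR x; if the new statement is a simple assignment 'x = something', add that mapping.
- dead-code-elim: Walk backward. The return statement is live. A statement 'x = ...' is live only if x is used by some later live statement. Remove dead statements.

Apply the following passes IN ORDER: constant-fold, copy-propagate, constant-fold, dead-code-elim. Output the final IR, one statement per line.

Answer: return 9

Derivation:
Initial IR:
  c = 8
  y = 2
  u = c
  a = 2
  x = 0
  t = 9
  return t
After constant-fold (7 stmts):
  c = 8
  y = 2
  u = c
  a = 2
  x = 0
  t = 9
  return t
After copy-propagate (7 stmts):
  c = 8
  y = 2
  u = 8
  a = 2
  x = 0
  t = 9
  return 9
After constant-fold (7 stmts):
  c = 8
  y = 2
  u = 8
  a = 2
  x = 0
  t = 9
  return 9
After dead-code-elim (1 stmts):
  return 9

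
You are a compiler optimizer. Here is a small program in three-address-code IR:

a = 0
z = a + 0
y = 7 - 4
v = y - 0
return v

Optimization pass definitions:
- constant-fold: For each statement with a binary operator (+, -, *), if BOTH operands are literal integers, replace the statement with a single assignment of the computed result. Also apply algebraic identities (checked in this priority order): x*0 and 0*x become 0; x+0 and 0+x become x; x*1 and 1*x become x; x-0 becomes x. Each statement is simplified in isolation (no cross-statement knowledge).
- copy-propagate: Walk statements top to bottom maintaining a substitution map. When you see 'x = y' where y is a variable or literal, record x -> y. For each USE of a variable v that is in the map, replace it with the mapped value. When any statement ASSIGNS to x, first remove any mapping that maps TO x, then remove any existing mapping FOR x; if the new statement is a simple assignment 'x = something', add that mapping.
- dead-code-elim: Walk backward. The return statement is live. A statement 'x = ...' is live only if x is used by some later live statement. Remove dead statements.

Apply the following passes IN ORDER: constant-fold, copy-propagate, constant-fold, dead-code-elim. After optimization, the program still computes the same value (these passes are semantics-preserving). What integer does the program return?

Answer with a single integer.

Initial IR:
  a = 0
  z = a + 0
  y = 7 - 4
  v = y - 0
  return v
After constant-fold (5 stmts):
  a = 0
  z = a
  y = 3
  v = y
  return v
After copy-propagate (5 stmts):
  a = 0
  z = 0
  y = 3
  v = 3
  return 3
After constant-fold (5 stmts):
  a = 0
  z = 0
  y = 3
  v = 3
  return 3
After dead-code-elim (1 stmts):
  return 3
Evaluate:
  a = 0  =>  a = 0
  z = a + 0  =>  z = 0
  y = 7 - 4  =>  y = 3
  v = y - 0  =>  v = 3
  return v = 3

Answer: 3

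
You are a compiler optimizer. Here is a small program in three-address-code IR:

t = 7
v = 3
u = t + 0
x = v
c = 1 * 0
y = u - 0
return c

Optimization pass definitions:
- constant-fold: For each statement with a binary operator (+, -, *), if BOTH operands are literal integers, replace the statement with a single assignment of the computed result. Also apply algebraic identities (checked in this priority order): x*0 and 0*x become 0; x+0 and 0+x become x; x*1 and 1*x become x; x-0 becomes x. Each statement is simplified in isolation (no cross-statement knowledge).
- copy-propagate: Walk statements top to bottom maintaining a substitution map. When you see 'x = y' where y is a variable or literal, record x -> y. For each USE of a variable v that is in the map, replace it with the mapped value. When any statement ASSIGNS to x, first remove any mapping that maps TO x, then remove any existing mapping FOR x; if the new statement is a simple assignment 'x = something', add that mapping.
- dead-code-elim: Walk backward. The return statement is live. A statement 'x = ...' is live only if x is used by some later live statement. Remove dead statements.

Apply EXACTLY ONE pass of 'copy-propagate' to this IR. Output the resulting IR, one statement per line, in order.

Answer: t = 7
v = 3
u = 7 + 0
x = 3
c = 1 * 0
y = u - 0
return c

Derivation:
Applying copy-propagate statement-by-statement:
  [1] t = 7  (unchanged)
  [2] v = 3  (unchanged)
  [3] u = t + 0  -> u = 7 + 0
  [4] x = v  -> x = 3
  [5] c = 1 * 0  (unchanged)
  [6] y = u - 0  (unchanged)
  [7] return c  (unchanged)
Result (7 stmts):
  t = 7
  v = 3
  u = 7 + 0
  x = 3
  c = 1 * 0
  y = u - 0
  return c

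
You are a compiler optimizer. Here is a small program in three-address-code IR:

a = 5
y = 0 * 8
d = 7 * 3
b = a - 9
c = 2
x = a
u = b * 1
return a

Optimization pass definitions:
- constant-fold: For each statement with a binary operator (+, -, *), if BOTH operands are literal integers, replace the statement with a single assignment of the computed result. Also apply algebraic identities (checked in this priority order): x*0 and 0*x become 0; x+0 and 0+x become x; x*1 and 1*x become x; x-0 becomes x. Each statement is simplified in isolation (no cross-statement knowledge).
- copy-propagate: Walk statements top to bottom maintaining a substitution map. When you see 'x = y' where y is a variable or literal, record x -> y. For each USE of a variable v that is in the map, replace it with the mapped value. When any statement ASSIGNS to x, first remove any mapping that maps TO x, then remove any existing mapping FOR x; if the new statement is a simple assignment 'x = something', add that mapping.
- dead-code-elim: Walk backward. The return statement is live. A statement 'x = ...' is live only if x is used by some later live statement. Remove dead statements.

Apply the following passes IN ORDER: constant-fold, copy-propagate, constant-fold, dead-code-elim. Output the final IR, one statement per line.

Answer: return 5

Derivation:
Initial IR:
  a = 5
  y = 0 * 8
  d = 7 * 3
  b = a - 9
  c = 2
  x = a
  u = b * 1
  return a
After constant-fold (8 stmts):
  a = 5
  y = 0
  d = 21
  b = a - 9
  c = 2
  x = a
  u = b
  return a
After copy-propagate (8 stmts):
  a = 5
  y = 0
  d = 21
  b = 5 - 9
  c = 2
  x = 5
  u = b
  return 5
After constant-fold (8 stmts):
  a = 5
  y = 0
  d = 21
  b = -4
  c = 2
  x = 5
  u = b
  return 5
After dead-code-elim (1 stmts):
  return 5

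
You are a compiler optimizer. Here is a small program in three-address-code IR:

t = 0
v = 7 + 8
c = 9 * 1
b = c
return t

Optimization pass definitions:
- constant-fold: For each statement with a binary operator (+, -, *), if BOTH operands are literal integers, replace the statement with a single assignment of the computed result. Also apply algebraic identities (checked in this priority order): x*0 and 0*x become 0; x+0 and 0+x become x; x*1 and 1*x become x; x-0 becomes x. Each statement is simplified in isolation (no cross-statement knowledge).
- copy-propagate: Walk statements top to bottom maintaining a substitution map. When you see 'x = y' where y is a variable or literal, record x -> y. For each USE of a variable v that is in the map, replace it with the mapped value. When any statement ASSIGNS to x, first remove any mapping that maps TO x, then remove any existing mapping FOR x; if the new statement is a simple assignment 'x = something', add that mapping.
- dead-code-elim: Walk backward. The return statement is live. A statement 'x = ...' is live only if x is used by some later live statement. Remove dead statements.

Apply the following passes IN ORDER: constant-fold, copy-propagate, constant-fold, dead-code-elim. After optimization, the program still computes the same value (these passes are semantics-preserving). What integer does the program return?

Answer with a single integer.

Initial IR:
  t = 0
  v = 7 + 8
  c = 9 * 1
  b = c
  return t
After constant-fold (5 stmts):
  t = 0
  v = 15
  c = 9
  b = c
  return t
After copy-propagate (5 stmts):
  t = 0
  v = 15
  c = 9
  b = 9
  return 0
After constant-fold (5 stmts):
  t = 0
  v = 15
  c = 9
  b = 9
  return 0
After dead-code-elim (1 stmts):
  return 0
Evaluate:
  t = 0  =>  t = 0
  v = 7 + 8  =>  v = 15
  c = 9 * 1  =>  c = 9
  b = c  =>  b = 9
  return t = 0

Answer: 0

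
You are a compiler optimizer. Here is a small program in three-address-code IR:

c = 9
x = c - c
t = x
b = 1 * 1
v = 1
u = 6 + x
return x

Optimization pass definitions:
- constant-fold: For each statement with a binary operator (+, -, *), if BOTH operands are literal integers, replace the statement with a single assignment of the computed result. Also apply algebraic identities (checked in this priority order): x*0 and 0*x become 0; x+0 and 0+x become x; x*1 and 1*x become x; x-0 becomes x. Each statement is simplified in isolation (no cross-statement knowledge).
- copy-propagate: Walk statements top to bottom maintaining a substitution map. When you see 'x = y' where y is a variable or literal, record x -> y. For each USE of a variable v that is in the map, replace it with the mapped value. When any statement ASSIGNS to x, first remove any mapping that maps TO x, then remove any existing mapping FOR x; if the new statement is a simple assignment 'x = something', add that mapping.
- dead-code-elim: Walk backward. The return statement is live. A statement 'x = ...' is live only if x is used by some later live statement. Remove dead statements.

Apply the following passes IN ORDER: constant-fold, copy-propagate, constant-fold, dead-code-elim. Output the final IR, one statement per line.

Answer: x = 0
return x

Derivation:
Initial IR:
  c = 9
  x = c - c
  t = x
  b = 1 * 1
  v = 1
  u = 6 + x
  return x
After constant-fold (7 stmts):
  c = 9
  x = c - c
  t = x
  b = 1
  v = 1
  u = 6 + x
  return x
After copy-propagate (7 stmts):
  c = 9
  x = 9 - 9
  t = x
  b = 1
  v = 1
  u = 6 + x
  return x
After constant-fold (7 stmts):
  c = 9
  x = 0
  t = x
  b = 1
  v = 1
  u = 6 + x
  return x
After dead-code-elim (2 stmts):
  x = 0
  return x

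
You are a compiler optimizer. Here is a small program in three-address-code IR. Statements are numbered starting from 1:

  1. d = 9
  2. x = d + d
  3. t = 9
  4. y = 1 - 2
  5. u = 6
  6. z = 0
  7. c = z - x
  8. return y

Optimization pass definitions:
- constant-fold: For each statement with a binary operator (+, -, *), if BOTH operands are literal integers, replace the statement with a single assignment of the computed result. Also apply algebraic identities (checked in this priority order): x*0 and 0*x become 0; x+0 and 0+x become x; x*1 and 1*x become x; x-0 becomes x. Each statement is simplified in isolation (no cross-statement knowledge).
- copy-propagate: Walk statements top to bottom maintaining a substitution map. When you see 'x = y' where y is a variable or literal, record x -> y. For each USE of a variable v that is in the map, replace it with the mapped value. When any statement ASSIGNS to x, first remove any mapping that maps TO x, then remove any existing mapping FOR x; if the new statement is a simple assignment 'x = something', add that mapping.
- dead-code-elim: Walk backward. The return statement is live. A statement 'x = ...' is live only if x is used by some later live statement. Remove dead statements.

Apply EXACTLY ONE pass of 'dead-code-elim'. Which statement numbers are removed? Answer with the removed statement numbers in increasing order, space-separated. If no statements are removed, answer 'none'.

Answer: 1 2 3 5 6 7

Derivation:
Backward liveness scan:
Stmt 1 'd = 9': DEAD (d not in live set [])
Stmt 2 'x = d + d': DEAD (x not in live set [])
Stmt 3 't = 9': DEAD (t not in live set [])
Stmt 4 'y = 1 - 2': KEEP (y is live); live-in = []
Stmt 5 'u = 6': DEAD (u not in live set ['y'])
Stmt 6 'z = 0': DEAD (z not in live set ['y'])
Stmt 7 'c = z - x': DEAD (c not in live set ['y'])
Stmt 8 'return y': KEEP (return); live-in = ['y']
Removed statement numbers: [1, 2, 3, 5, 6, 7]
Surviving IR:
  y = 1 - 2
  return y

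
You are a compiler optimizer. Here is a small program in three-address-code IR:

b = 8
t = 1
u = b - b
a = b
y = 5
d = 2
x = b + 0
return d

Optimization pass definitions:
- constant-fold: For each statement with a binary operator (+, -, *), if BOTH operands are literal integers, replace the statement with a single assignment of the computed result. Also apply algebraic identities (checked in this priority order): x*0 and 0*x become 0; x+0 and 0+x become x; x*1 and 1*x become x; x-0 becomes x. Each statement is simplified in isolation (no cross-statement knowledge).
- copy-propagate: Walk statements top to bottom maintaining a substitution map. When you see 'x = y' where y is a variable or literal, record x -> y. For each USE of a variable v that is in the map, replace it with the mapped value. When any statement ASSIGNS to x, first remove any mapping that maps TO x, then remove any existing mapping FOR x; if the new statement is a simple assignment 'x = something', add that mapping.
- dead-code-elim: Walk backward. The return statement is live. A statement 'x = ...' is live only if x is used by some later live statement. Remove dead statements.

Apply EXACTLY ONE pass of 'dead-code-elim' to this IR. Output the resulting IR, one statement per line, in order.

Answer: d = 2
return d

Derivation:
Applying dead-code-elim statement-by-statement:
  [8] return d  -> KEEP (return); live=['d']
  [7] x = b + 0  -> DEAD (x not live)
  [6] d = 2  -> KEEP; live=[]
  [5] y = 5  -> DEAD (y not live)
  [4] a = b  -> DEAD (a not live)
  [3] u = b - b  -> DEAD (u not live)
  [2] t = 1  -> DEAD (t not live)
  [1] b = 8  -> DEAD (b not live)
Result (2 stmts):
  d = 2
  return d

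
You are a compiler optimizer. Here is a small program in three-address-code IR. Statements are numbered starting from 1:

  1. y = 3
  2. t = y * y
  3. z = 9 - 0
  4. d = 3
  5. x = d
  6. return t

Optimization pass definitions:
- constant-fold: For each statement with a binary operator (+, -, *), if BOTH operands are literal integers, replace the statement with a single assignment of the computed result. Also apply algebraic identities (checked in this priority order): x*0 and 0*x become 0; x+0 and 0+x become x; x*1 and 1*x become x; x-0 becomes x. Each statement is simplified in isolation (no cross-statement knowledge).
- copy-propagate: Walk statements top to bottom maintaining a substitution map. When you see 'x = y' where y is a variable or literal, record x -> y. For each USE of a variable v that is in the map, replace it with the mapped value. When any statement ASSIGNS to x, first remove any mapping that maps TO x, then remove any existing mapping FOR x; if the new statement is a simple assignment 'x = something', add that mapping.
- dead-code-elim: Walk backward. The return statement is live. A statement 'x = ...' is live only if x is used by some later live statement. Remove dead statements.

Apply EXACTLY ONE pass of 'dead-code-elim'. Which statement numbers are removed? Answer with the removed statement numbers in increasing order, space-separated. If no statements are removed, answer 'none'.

Backward liveness scan:
Stmt 1 'y = 3': KEEP (y is live); live-in = []
Stmt 2 't = y * y': KEEP (t is live); live-in = ['y']
Stmt 3 'z = 9 - 0': DEAD (z not in live set ['t'])
Stmt 4 'd = 3': DEAD (d not in live set ['t'])
Stmt 5 'x = d': DEAD (x not in live set ['t'])
Stmt 6 'return t': KEEP (return); live-in = ['t']
Removed statement numbers: [3, 4, 5]
Surviving IR:
  y = 3
  t = y * y
  return t

Answer: 3 4 5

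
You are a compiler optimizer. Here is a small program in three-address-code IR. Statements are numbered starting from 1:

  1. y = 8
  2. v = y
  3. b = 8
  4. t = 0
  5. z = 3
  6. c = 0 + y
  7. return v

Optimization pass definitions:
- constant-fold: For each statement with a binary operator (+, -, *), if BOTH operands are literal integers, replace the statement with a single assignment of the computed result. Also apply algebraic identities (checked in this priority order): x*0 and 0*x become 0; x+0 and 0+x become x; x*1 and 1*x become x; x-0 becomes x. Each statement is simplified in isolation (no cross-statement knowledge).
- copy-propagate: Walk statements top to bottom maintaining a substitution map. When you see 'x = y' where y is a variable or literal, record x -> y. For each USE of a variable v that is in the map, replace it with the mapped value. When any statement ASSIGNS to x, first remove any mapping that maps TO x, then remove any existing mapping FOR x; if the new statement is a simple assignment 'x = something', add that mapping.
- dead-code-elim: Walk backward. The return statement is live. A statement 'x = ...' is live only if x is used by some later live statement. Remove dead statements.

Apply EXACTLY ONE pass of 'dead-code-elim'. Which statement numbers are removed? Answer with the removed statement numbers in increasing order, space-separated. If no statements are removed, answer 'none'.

Backward liveness scan:
Stmt 1 'y = 8': KEEP (y is live); live-in = []
Stmt 2 'v = y': KEEP (v is live); live-in = ['y']
Stmt 3 'b = 8': DEAD (b not in live set ['v'])
Stmt 4 't = 0': DEAD (t not in live set ['v'])
Stmt 5 'z = 3': DEAD (z not in live set ['v'])
Stmt 6 'c = 0 + y': DEAD (c not in live set ['v'])
Stmt 7 'return v': KEEP (return); live-in = ['v']
Removed statement numbers: [3, 4, 5, 6]
Surviving IR:
  y = 8
  v = y
  return v

Answer: 3 4 5 6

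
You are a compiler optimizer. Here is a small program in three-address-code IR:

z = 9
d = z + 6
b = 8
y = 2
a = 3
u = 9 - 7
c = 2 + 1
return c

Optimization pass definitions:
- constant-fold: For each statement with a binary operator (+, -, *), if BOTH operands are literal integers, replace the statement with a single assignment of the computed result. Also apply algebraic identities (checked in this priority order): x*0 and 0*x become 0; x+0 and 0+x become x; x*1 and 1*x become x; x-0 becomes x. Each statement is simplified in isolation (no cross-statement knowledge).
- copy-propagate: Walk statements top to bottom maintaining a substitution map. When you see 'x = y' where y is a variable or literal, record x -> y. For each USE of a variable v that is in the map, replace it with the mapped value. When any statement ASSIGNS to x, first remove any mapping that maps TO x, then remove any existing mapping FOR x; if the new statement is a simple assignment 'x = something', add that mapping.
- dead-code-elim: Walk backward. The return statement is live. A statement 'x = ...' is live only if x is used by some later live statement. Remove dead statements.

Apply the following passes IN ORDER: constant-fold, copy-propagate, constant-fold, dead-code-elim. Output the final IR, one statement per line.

Initial IR:
  z = 9
  d = z + 6
  b = 8
  y = 2
  a = 3
  u = 9 - 7
  c = 2 + 1
  return c
After constant-fold (8 stmts):
  z = 9
  d = z + 6
  b = 8
  y = 2
  a = 3
  u = 2
  c = 3
  return c
After copy-propagate (8 stmts):
  z = 9
  d = 9 + 6
  b = 8
  y = 2
  a = 3
  u = 2
  c = 3
  return 3
After constant-fold (8 stmts):
  z = 9
  d = 15
  b = 8
  y = 2
  a = 3
  u = 2
  c = 3
  return 3
After dead-code-elim (1 stmts):
  return 3

Answer: return 3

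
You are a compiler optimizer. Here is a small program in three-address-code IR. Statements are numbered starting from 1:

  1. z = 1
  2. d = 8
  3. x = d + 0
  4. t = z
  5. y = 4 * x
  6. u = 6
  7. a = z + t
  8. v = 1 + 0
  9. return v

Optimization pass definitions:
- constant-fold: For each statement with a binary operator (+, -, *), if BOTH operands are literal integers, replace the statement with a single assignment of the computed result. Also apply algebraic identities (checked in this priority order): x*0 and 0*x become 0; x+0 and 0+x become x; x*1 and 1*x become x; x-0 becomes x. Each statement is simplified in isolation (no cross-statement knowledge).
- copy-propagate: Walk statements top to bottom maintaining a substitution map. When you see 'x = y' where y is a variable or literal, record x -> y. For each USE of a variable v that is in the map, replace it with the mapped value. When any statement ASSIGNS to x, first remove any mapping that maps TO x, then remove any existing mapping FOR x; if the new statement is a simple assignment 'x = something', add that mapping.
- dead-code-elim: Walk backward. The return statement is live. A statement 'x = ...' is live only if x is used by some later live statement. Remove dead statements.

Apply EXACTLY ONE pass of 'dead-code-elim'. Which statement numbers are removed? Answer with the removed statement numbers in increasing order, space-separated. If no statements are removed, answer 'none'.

Backward liveness scan:
Stmt 1 'z = 1': DEAD (z not in live set [])
Stmt 2 'd = 8': DEAD (d not in live set [])
Stmt 3 'x = d + 0': DEAD (x not in live set [])
Stmt 4 't = z': DEAD (t not in live set [])
Stmt 5 'y = 4 * x': DEAD (y not in live set [])
Stmt 6 'u = 6': DEAD (u not in live set [])
Stmt 7 'a = z + t': DEAD (a not in live set [])
Stmt 8 'v = 1 + 0': KEEP (v is live); live-in = []
Stmt 9 'return v': KEEP (return); live-in = ['v']
Removed statement numbers: [1, 2, 3, 4, 5, 6, 7]
Surviving IR:
  v = 1 + 0
  return v

Answer: 1 2 3 4 5 6 7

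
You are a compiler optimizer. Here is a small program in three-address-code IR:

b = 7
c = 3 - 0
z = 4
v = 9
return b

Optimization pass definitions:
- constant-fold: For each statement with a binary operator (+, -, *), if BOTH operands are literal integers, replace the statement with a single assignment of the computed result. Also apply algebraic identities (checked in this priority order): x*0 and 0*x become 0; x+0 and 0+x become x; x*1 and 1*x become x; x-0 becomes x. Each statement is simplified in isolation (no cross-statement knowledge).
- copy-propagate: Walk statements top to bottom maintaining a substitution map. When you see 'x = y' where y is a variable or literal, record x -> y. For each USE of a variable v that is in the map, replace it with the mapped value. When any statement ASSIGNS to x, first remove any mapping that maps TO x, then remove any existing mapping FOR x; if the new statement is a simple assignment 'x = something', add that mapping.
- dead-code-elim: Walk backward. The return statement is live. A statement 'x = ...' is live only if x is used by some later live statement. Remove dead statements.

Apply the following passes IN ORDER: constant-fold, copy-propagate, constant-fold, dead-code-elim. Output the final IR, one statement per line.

Initial IR:
  b = 7
  c = 3 - 0
  z = 4
  v = 9
  return b
After constant-fold (5 stmts):
  b = 7
  c = 3
  z = 4
  v = 9
  return b
After copy-propagate (5 stmts):
  b = 7
  c = 3
  z = 4
  v = 9
  return 7
After constant-fold (5 stmts):
  b = 7
  c = 3
  z = 4
  v = 9
  return 7
After dead-code-elim (1 stmts):
  return 7

Answer: return 7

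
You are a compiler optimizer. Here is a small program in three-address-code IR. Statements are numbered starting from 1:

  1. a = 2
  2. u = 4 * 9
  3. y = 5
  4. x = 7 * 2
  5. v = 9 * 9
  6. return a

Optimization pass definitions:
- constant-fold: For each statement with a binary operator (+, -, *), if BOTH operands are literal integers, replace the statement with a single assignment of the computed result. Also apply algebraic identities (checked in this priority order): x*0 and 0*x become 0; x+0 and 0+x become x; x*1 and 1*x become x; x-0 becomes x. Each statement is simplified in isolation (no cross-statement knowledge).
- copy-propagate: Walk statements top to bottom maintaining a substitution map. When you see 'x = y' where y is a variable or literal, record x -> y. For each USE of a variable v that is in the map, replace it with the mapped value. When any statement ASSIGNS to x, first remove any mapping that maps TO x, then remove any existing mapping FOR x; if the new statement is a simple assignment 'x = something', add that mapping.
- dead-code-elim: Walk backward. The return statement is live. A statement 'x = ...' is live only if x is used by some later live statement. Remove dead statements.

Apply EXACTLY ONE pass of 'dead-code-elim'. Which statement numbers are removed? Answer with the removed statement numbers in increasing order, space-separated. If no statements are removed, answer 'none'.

Backward liveness scan:
Stmt 1 'a = 2': KEEP (a is live); live-in = []
Stmt 2 'u = 4 * 9': DEAD (u not in live set ['a'])
Stmt 3 'y = 5': DEAD (y not in live set ['a'])
Stmt 4 'x = 7 * 2': DEAD (x not in live set ['a'])
Stmt 5 'v = 9 * 9': DEAD (v not in live set ['a'])
Stmt 6 'return a': KEEP (return); live-in = ['a']
Removed statement numbers: [2, 3, 4, 5]
Surviving IR:
  a = 2
  return a

Answer: 2 3 4 5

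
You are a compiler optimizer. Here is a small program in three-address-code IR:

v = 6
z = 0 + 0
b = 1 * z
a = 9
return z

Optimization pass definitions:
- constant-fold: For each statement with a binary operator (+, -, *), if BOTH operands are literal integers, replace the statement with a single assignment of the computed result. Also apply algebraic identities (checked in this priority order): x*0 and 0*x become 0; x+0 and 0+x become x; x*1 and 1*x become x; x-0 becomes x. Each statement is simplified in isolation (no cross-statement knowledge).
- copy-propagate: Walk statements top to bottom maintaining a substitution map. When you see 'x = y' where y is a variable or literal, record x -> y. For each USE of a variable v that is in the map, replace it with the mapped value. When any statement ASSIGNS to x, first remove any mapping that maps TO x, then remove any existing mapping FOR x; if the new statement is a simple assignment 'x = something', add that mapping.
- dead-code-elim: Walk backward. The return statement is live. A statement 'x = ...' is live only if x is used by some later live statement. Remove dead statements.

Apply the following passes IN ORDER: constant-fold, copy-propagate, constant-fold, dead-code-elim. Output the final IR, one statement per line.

Answer: return 0

Derivation:
Initial IR:
  v = 6
  z = 0 + 0
  b = 1 * z
  a = 9
  return z
After constant-fold (5 stmts):
  v = 6
  z = 0
  b = z
  a = 9
  return z
After copy-propagate (5 stmts):
  v = 6
  z = 0
  b = 0
  a = 9
  return 0
After constant-fold (5 stmts):
  v = 6
  z = 0
  b = 0
  a = 9
  return 0
After dead-code-elim (1 stmts):
  return 0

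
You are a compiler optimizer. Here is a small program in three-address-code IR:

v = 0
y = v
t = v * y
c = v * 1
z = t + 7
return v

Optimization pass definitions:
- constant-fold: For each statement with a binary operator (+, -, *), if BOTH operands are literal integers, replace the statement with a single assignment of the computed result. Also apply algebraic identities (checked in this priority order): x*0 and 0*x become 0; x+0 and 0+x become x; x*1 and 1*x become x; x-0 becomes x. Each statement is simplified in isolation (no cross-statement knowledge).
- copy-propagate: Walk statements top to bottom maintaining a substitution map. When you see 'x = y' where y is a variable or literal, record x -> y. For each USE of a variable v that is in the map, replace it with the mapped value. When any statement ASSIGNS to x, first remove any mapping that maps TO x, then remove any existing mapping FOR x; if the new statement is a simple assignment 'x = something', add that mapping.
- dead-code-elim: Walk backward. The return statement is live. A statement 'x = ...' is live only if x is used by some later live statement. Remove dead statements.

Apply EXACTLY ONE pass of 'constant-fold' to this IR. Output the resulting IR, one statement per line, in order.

Answer: v = 0
y = v
t = v * y
c = v
z = t + 7
return v

Derivation:
Applying constant-fold statement-by-statement:
  [1] v = 0  (unchanged)
  [2] y = v  (unchanged)
  [3] t = v * y  (unchanged)
  [4] c = v * 1  -> c = v
  [5] z = t + 7  (unchanged)
  [6] return v  (unchanged)
Result (6 stmts):
  v = 0
  y = v
  t = v * y
  c = v
  z = t + 7
  return v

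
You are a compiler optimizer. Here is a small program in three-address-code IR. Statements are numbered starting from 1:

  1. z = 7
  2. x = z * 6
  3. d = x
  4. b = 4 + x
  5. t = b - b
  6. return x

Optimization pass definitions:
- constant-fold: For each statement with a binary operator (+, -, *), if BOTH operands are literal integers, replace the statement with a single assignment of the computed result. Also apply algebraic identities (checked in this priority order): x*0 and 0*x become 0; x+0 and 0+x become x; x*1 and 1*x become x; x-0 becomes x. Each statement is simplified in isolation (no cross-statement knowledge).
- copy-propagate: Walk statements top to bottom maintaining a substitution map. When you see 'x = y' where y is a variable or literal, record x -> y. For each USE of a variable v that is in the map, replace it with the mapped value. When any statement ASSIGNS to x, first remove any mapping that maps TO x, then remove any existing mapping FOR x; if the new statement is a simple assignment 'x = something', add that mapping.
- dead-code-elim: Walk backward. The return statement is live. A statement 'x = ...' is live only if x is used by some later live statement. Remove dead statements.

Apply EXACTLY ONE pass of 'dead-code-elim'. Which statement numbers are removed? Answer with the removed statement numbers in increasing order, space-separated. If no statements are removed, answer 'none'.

Answer: 3 4 5

Derivation:
Backward liveness scan:
Stmt 1 'z = 7': KEEP (z is live); live-in = []
Stmt 2 'x = z * 6': KEEP (x is live); live-in = ['z']
Stmt 3 'd = x': DEAD (d not in live set ['x'])
Stmt 4 'b = 4 + x': DEAD (b not in live set ['x'])
Stmt 5 't = b - b': DEAD (t not in live set ['x'])
Stmt 6 'return x': KEEP (return); live-in = ['x']
Removed statement numbers: [3, 4, 5]
Surviving IR:
  z = 7
  x = z * 6
  return x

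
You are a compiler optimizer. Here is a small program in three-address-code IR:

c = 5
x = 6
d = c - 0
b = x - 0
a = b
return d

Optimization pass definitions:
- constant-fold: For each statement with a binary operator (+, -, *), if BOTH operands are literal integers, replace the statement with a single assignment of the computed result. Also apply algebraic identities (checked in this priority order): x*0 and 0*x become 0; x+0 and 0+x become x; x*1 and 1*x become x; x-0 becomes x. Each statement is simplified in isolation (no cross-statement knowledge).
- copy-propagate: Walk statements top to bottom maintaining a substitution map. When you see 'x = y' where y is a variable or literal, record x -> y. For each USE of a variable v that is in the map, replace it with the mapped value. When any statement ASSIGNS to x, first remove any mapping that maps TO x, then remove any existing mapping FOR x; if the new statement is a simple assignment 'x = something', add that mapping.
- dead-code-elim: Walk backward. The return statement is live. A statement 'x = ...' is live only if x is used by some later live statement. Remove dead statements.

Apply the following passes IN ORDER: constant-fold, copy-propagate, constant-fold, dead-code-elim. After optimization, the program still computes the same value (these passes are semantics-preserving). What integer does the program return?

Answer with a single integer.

Initial IR:
  c = 5
  x = 6
  d = c - 0
  b = x - 0
  a = b
  return d
After constant-fold (6 stmts):
  c = 5
  x = 6
  d = c
  b = x
  a = b
  return d
After copy-propagate (6 stmts):
  c = 5
  x = 6
  d = 5
  b = 6
  a = 6
  return 5
After constant-fold (6 stmts):
  c = 5
  x = 6
  d = 5
  b = 6
  a = 6
  return 5
After dead-code-elim (1 stmts):
  return 5
Evaluate:
  c = 5  =>  c = 5
  x = 6  =>  x = 6
  d = c - 0  =>  d = 5
  b = x - 0  =>  b = 6
  a = b  =>  a = 6
  return d = 5

Answer: 5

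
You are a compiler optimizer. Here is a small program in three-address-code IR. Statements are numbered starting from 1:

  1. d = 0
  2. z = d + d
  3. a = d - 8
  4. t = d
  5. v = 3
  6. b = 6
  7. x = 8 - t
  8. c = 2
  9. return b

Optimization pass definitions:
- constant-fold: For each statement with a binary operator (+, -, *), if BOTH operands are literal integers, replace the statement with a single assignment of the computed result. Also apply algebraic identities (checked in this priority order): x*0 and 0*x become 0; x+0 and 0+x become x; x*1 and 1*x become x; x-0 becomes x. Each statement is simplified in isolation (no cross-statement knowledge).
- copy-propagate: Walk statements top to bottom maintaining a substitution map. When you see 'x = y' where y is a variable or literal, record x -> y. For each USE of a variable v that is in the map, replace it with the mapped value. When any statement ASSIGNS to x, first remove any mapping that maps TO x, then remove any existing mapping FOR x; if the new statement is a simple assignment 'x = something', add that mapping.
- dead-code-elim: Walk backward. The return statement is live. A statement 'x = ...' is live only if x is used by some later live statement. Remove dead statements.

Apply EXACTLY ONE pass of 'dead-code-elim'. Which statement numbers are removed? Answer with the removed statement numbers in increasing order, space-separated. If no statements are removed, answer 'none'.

Answer: 1 2 3 4 5 7 8

Derivation:
Backward liveness scan:
Stmt 1 'd = 0': DEAD (d not in live set [])
Stmt 2 'z = d + d': DEAD (z not in live set [])
Stmt 3 'a = d - 8': DEAD (a not in live set [])
Stmt 4 't = d': DEAD (t not in live set [])
Stmt 5 'v = 3': DEAD (v not in live set [])
Stmt 6 'b = 6': KEEP (b is live); live-in = []
Stmt 7 'x = 8 - t': DEAD (x not in live set ['b'])
Stmt 8 'c = 2': DEAD (c not in live set ['b'])
Stmt 9 'return b': KEEP (return); live-in = ['b']
Removed statement numbers: [1, 2, 3, 4, 5, 7, 8]
Surviving IR:
  b = 6
  return b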